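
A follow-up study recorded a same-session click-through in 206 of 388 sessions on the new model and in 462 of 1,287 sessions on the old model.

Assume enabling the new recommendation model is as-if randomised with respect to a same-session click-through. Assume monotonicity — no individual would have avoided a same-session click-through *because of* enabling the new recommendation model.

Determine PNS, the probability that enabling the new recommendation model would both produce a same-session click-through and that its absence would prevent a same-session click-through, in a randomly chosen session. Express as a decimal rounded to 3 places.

PNS ≈ 0.172

p₁ = P(outcome | exposed) = 206/388 = 0.53093
p₀ = P(outcome | unexposed) = 462/1287 = 0.35897
Under exogeneity and monotonicity, PNS = p₁ − p₀.
PNS = 0.53093 − 0.35897 = 0.17195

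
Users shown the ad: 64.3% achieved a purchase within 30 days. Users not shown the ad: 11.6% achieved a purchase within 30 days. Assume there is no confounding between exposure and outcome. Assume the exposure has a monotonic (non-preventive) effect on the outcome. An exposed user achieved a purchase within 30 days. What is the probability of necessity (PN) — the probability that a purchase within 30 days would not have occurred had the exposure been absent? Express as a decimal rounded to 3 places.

PN ≈ 0.820

p₁ = 0.643, p₀ = 0.116.
Under exogeneity and monotonicity, PN = (p₁ − p₀) / p₁.
PN = (0.643 − 0.116) / 0.643 = 0.527 / 0.643 ≈ 0.8196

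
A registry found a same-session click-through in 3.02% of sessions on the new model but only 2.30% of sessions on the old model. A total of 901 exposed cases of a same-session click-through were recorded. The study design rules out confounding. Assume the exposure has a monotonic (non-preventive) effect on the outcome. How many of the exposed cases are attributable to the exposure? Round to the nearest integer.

p₁ = 0.0302, p₀ = 0.023.
PN = (p₁ − p₀)/p₁ = (0.0302 − 0.023) / 0.0302 ≈ 0.23841.
Attributable cases ≈ PN × (exposed cases) = 0.23841 × 901 ≈ 214.81.

about 215 cases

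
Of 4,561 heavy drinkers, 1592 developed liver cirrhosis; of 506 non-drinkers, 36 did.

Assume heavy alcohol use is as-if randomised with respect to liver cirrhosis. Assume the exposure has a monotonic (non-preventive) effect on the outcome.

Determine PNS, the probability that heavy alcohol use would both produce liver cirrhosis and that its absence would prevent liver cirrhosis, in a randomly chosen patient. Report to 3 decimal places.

PNS ≈ 0.278

p₁ = P(outcome | exposed) = 1592/4561 = 0.34905
p₀ = P(outcome | unexposed) = 36/506 = 0.071146
Under exogeneity and monotonicity, PNS = p₁ − p₀.
PNS = 0.34905 − 0.071146 = 0.2779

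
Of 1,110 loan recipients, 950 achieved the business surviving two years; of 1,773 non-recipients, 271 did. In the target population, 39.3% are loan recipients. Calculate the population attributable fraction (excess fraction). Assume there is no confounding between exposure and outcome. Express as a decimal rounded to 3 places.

p₁ = P(outcome | exposed) = 950/1110 = 0.85586
p₀ = P(outcome | unexposed) = 271/1773 = 0.15285
Overall risk P(Y=1) = π·p₁ + (1−π)·p₀ = 0.393×0.85586 + 0.607×0.15285 = 0.42913.
Under exogeneity, PAF = [P(Y=1) − p₀] / P(Y=1).
PAF = (0.42913 − 0.15285) / 0.42913 ≈ 0.6438

PAF ≈ 0.644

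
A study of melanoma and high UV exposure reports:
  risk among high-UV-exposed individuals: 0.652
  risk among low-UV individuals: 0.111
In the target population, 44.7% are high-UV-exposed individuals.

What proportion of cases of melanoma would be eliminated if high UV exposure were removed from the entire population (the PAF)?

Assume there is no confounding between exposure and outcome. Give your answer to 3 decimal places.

Let p₁ = 0.652, p₀ = 0.111.
Overall risk P(Y=1) = π·p₁ + (1−π)·p₀ = 0.447×0.652 + 0.553×0.111 = 0.35283.
Under exogeneity, PAF = [P(Y=1) − p₀] / P(Y=1).
PAF = (0.35283 − 0.111) / 0.35283 ≈ 0.6854

PAF ≈ 0.685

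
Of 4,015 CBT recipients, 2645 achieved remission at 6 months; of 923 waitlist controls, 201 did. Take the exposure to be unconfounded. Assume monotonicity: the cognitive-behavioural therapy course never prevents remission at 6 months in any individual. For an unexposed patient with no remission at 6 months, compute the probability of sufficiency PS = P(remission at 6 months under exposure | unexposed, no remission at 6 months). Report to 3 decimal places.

p₁ = P(outcome | exposed) = 2645/4015 = 0.65878
p₀ = P(outcome | unexposed) = 201/923 = 0.21777
Under exogeneity and monotonicity, PS = (p₁ − p₀) / (1 − p₀).
PS = (0.65878 − 0.21777) / (1 − 0.21777) = 0.44101 / 0.78223 ≈ 0.5638

PS ≈ 0.564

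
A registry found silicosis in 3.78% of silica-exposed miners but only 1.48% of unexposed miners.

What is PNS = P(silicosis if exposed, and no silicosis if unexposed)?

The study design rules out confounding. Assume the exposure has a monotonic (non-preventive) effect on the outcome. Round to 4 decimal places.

p₁ = 0.0378, p₀ = 0.0148.
Under exogeneity and monotonicity, PNS = p₁ − p₀.
PNS = 0.0378 − 0.0148 = 0.023

PNS ≈ 0.0230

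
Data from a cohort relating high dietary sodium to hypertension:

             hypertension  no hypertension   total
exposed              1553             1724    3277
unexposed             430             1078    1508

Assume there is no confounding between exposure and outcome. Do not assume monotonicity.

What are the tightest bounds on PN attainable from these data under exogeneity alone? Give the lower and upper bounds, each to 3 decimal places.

0.398 ≤ PN ≤ 1.000

p₁ = P(outcome | exposed) = 1553/3277 = 0.47391
p₀ = P(outcome | unexposed) = 430/1508 = 0.28515
Under exogeneity alone the bounds on PN are max{0,(p₁−p₀)/p₁} ≤ PN ≤ min{1,(1−p₀)/p₁}.
  lower = (p₁ − p₀)/p₁ = 0.18876 / 0.47391 ≈ 0.3983
  upper = min{1, (1 − p₀)/p₁} = 0.71485 / 0.47391 ≈ 1.5084 → capped at 1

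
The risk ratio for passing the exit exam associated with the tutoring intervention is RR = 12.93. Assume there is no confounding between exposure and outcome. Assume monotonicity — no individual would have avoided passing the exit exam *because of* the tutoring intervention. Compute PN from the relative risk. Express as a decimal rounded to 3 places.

PN ≈ 0.923

Under exogeneity and monotonicity, PN = (RR − 1) / RR = 1 − 1/RR.
PN = (12.93 − 1) / 12.93 = 11.93 / 12.93 ≈ 0.9227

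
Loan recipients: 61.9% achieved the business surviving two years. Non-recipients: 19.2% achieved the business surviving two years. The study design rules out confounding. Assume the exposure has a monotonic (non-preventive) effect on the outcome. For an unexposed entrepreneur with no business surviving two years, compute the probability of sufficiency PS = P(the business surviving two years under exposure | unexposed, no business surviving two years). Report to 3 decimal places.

PS ≈ 0.528

p₁ = 0.619, p₀ = 0.192.
Under exogeneity and monotonicity, PS = (p₁ − p₀) / (1 − p₀).
PS = (0.619 − 0.192) / (1 − 0.192) = 0.427 / 0.808 ≈ 0.5285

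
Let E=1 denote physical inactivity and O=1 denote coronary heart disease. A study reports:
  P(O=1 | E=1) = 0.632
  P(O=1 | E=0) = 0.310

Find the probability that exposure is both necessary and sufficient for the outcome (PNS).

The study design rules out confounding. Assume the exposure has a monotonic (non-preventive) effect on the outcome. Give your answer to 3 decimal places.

Let p₁ = 0.632, p₀ = 0.31.
Under exogeneity and monotonicity, PNS = p₁ − p₀.
PNS = 0.632 − 0.31 = 0.322

PNS ≈ 0.322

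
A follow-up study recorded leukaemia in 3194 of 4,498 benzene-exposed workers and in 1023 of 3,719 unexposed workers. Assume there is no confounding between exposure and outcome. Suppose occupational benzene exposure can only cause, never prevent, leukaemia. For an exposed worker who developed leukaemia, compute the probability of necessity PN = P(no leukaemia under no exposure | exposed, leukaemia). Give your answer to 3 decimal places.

PN ≈ 0.613

p₁ = P(outcome | exposed) = 3194/4498 = 0.71009
p₀ = P(outcome | unexposed) = 1023/3719 = 0.27507
Under exogeneity and monotonicity, PN = (p₁ − p₀) / p₁.
PN = (0.71009 − 0.27507) / 0.71009 = 0.43502 / 0.71009 ≈ 0.6126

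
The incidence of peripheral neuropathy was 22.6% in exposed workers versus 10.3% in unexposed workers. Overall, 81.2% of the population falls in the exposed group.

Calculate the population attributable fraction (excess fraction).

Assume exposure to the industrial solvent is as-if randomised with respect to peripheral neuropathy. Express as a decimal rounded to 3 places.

PAF ≈ 0.492

p₁ = 0.226, p₀ = 0.103.
Overall risk P(Y=1) = π·p₁ + (1−π)·p₀ = 0.812×0.226 + 0.188×0.103 = 0.20288.
Under exogeneity, PAF = [P(Y=1) − p₀] / P(Y=1).
PAF = (0.20288 − 0.103) / 0.20288 ≈ 0.4923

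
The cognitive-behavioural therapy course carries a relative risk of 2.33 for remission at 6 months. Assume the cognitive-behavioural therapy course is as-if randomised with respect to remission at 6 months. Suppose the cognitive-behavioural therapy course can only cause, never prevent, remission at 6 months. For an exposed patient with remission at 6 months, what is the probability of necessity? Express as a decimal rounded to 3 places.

Under exogeneity and monotonicity, PN = (RR − 1) / RR = 1 − 1/RR.
PN = (2.33 − 1) / 2.33 = 1.33 / 2.33 ≈ 0.5708

PN ≈ 0.571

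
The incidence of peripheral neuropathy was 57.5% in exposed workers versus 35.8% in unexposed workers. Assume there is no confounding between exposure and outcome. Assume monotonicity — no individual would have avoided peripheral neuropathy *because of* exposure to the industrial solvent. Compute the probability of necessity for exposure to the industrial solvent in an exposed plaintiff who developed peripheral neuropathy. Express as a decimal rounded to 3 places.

p₁ = 0.575, p₀ = 0.358.
Under exogeneity and monotonicity, PN = (p₁ − p₀) / p₁.
PN = (0.575 − 0.358) / 0.575 = 0.217 / 0.575 ≈ 0.3774

PN ≈ 0.377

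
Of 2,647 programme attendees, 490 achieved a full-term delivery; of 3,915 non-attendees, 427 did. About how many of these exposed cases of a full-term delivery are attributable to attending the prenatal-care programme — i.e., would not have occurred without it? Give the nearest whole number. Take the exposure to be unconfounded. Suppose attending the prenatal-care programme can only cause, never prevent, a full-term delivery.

about 201 cases

p₁ = P(outcome | exposed) = 490/2647 = 0.18512
p₀ = P(outcome | unexposed) = 427/3915 = 0.10907
PN = (p₁ − p₀)/p₁ = (0.18512 − 0.10907) / 0.18512 ≈ 0.41081.
Attributable cases ≈ PN × (exposed cases) = 0.41081 × 490 ≈ 201.30.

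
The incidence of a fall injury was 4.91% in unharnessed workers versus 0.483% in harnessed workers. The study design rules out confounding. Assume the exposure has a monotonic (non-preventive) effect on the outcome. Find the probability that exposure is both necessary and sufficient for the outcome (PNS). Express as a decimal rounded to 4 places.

p₁ = 0.0491, p₀ = 0.00483.
Under exogeneity and monotonicity, PNS = p₁ − p₀.
PNS = 0.0491 − 0.00483 = 0.04427

PNS ≈ 0.0443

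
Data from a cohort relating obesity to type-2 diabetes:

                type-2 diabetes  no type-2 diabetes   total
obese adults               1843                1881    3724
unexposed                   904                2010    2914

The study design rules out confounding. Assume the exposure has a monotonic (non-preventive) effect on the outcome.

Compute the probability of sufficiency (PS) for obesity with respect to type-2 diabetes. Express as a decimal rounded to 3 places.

PS ≈ 0.268

p₁ = P(outcome | exposed) = 1843/3724 = 0.4949
p₀ = P(outcome | unexposed) = 904/2914 = 0.31023
Under exogeneity and monotonicity, PS = (p₁ − p₀)/(1 − p₀).
PS = (0.4949 − 0.31023) / 0.68977 ≈ 0.2677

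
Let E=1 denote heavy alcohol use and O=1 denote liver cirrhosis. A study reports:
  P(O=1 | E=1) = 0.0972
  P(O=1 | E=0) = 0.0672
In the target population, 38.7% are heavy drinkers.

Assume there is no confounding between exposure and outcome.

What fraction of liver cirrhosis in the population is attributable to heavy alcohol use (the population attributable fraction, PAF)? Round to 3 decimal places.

Let p₁ = 0.0972, p₀ = 0.0672.
Overall risk P(Y=1) = π·p₁ + (1−π)·p₀ = 0.387×0.0972 + 0.613×0.0672 = 0.07881.
Under exogeneity, PAF = [P(Y=1) − p₀] / P(Y=1).
PAF = (0.07881 − 0.0672) / 0.07881 ≈ 0.1473

PAF ≈ 0.147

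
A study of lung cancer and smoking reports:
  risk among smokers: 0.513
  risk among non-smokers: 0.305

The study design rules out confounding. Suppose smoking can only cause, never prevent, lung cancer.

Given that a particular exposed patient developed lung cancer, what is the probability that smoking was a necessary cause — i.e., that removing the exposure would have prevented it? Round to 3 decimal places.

Let p₁ = 0.513, p₀ = 0.305.
Under exogeneity and monotonicity, PN = (p₁ − p₀) / p₁.
PN = (0.513 − 0.305) / 0.513 = 0.208 / 0.513 ≈ 0.4055

PN ≈ 0.405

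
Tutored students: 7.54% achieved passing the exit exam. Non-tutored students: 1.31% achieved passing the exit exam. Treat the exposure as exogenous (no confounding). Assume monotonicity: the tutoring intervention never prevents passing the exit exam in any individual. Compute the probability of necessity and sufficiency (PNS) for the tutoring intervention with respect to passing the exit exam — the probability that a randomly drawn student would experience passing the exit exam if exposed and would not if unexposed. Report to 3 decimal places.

p₁ = 0.0754, p₀ = 0.0131.
Under exogeneity and monotonicity, PNS = p₁ − p₀.
PNS = 0.0754 − 0.0131 = 0.0623

PNS ≈ 0.062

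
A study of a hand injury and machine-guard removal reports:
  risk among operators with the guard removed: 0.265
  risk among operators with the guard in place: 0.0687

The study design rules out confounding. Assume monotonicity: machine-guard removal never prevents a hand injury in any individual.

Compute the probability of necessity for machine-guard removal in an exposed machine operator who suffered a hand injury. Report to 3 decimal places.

Let p₁ = 0.265, p₀ = 0.0687.
Under exogeneity and monotonicity, PN = (p₁ − p₀) / p₁.
PN = (0.265 − 0.0687) / 0.265 = 0.1963 / 0.265 ≈ 0.7408

PN ≈ 0.741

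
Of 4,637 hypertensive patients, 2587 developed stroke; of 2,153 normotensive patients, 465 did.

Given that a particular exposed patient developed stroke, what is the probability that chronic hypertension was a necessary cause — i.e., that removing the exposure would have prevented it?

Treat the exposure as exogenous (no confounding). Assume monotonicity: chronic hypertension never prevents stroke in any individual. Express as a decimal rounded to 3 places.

PN ≈ 0.613

p₁ = P(outcome | exposed) = 2587/4637 = 0.5579
p₀ = P(outcome | unexposed) = 465/2153 = 0.21598
Under exogeneity and monotonicity, PN = (p₁ − p₀) / p₁.
PN = (0.5579 − 0.21598) / 0.5579 = 0.34193 / 0.5579 ≈ 0.6129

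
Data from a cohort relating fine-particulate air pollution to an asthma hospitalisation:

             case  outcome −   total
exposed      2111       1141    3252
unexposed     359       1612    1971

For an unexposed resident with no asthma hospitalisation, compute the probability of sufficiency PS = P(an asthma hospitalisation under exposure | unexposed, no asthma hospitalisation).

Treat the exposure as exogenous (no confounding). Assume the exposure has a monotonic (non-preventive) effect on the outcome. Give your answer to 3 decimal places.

p₁ = P(outcome | exposed) = 2111/3252 = 0.64914
p₀ = P(outcome | unexposed) = 359/1971 = 0.18214
Under exogeneity and monotonicity, PS = (p₁ − p₀) / (1 − p₀).
PS = (0.64914 − 0.18214) / (1 − 0.18214) = 0.467 / 0.81786 ≈ 0.5710

PS ≈ 0.571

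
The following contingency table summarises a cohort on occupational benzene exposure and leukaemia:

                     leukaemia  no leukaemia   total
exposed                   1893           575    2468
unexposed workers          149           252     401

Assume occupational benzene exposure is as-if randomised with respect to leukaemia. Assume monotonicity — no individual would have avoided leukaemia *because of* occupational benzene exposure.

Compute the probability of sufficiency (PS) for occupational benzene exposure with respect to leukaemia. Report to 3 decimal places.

p₁ = P(outcome | exposed) = 1893/2468 = 0.76702
p₀ = P(outcome | unexposed) = 149/401 = 0.37157
Under exogeneity and monotonicity, PS = (p₁ − p₀)/(1 − p₀).
PS = (0.76702 − 0.37157) / 0.62843 ≈ 0.6293

PS ≈ 0.629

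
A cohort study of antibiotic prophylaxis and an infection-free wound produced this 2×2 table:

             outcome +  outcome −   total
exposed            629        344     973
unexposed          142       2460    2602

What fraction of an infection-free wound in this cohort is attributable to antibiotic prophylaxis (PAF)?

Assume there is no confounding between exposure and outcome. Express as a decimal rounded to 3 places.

p₁ = P(outcome | exposed) = 629/973 = 0.64645
p₀ = P(outcome | unexposed) = 142/2602 = 0.054573
Exposure prevalence π = 973/3575 = 0.27217; overall risk P(Y=1) = 0.21566.
Under exogeneity, PAF = [P(Y=1) − p₀]/P(Y=1).
PAF = (0.21566 − 0.054573) / 0.21566 ≈ 0.7470

PAF ≈ 0.747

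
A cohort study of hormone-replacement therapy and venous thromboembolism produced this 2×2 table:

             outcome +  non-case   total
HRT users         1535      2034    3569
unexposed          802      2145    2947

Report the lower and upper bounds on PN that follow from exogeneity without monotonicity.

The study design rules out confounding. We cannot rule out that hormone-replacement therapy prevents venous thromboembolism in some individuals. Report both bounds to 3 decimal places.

p₁ = P(outcome | exposed) = 1535/3569 = 0.43009
p₀ = P(outcome | unexposed) = 802/2947 = 0.27214
Under exogeneity alone the bounds on PN are max{0,(p₁−p₀)/p₁} ≤ PN ≤ min{1,(1−p₀)/p₁}.
  lower = (p₁ − p₀)/p₁ = 0.15795 / 0.43009 ≈ 0.3672
  upper = min{1, (1 − p₀)/p₁} = 0.72786 / 0.43009 ≈ 1.6923 → capped at 1

0.367 ≤ PN ≤ 1.000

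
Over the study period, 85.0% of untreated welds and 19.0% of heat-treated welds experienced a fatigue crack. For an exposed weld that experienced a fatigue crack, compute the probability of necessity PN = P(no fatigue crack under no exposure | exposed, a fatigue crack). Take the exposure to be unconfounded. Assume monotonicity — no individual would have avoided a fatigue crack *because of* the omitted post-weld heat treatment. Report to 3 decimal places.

PN ≈ 0.776

p₁ = 0.85, p₀ = 0.19.
Under exogeneity and monotonicity, PN = (p₁ − p₀) / p₁.
PN = (0.85 − 0.19) / 0.85 = 0.66 / 0.85 ≈ 0.7765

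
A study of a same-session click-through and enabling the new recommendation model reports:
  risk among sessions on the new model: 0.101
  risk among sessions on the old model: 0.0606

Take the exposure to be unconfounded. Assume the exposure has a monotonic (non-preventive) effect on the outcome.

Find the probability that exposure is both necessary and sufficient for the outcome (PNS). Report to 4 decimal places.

PNS ≈ 0.0404

Let p₁ = 0.101, p₀ = 0.0606.
Under exogeneity and monotonicity, PNS = p₁ − p₀.
PNS = 0.101 − 0.0606 = 0.0404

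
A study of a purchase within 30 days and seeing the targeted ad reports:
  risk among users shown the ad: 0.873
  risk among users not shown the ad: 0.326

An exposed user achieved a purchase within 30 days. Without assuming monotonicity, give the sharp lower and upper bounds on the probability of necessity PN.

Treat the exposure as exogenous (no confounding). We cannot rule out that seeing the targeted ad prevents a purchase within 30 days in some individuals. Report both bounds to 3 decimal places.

Let p₁ = 0.873, p₀ = 0.326.
Under exogeneity alone the bounds on PN are max{0,(p₁−p₀)/p₁} ≤ PN ≤ min{1,(1−p₀)/p₁}.
  lower = (p₁ − p₀)/p₁ = 0.547 / 0.873 ≈ 0.6266
  upper = min{1, (1 − p₀)/p₁} = 0.674 / 0.873 ≈ 0.7721

0.627 ≤ PN ≤ 0.772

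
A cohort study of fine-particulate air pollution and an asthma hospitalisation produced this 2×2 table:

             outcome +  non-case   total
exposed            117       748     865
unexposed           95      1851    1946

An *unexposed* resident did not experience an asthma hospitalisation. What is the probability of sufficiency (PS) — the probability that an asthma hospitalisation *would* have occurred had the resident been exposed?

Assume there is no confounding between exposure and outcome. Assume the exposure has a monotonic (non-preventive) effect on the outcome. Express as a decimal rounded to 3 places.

p₁ = P(outcome | exposed) = 117/865 = 0.13526
p₀ = P(outcome | unexposed) = 95/1946 = 0.048818
Under exogeneity and monotonicity, PS = (p₁ − p₀)/(1 − p₀).
PS = (0.13526 − 0.048818) / 0.95118 ≈ 0.0909

PS ≈ 0.091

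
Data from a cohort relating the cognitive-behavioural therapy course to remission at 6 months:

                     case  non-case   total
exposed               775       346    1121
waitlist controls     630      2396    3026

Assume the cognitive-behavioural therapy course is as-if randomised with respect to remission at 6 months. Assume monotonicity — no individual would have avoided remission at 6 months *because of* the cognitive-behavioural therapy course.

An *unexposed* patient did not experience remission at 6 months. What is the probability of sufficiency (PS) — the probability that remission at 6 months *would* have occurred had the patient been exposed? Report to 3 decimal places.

PS ≈ 0.610

p₁ = P(outcome | exposed) = 775/1121 = 0.69135
p₀ = P(outcome | unexposed) = 630/3026 = 0.2082
Under exogeneity and monotonicity, PS = (p₁ − p₀)/(1 − p₀).
PS = (0.69135 − 0.2082) / 0.7918 ≈ 0.6102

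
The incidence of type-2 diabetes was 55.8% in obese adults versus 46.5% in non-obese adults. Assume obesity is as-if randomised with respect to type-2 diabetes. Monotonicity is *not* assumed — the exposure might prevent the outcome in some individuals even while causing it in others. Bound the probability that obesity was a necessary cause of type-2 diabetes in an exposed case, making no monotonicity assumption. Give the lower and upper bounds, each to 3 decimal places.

p₁ = 0.558, p₀ = 0.465.
Under exogeneity alone the bounds on PN are max{0,(p₁−p₀)/p₁} ≤ PN ≤ min{1,(1−p₀)/p₁}.
  lower = (p₁ − p₀)/p₁ = 0.093 / 0.558 ≈ 0.1667
  upper = min{1, (1 − p₀)/p₁} = 0.535 / 0.558 ≈ 0.9588

0.167 ≤ PN ≤ 0.959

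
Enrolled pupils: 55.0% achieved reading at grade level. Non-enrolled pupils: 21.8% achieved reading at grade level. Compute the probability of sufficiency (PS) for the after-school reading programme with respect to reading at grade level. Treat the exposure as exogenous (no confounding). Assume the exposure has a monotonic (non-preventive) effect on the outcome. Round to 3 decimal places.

p₁ = 0.55, p₀ = 0.218.
Under exogeneity and monotonicity, PS = (p₁ − p₀) / (1 − p₀).
PS = (0.55 − 0.218) / (1 − 0.218) = 0.332 / 0.782 ≈ 0.4246

PS ≈ 0.425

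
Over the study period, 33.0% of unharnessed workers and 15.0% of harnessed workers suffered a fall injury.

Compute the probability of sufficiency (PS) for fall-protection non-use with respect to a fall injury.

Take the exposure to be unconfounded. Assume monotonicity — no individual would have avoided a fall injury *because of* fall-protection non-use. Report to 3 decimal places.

PS ≈ 0.212

p₁ = 0.33, p₀ = 0.15.
Under exogeneity and monotonicity, PS = (p₁ − p₀) / (1 − p₀).
PS = (0.33 − 0.15) / (1 − 0.15) = 0.18 / 0.85 ≈ 0.2118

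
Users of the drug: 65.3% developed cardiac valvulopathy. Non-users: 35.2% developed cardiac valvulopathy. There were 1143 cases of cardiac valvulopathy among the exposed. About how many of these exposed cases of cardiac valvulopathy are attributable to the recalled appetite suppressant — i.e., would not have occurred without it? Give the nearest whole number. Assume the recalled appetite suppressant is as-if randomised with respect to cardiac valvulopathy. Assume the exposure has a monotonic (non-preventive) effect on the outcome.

p₁ = 0.653, p₀ = 0.352.
PN = (p₁ − p₀)/p₁ = (0.653 − 0.352) / 0.653 ≈ 0.46095.
Attributable cases ≈ PN × (exposed cases) = 0.46095 × 1143 ≈ 526.87.

about 527 cases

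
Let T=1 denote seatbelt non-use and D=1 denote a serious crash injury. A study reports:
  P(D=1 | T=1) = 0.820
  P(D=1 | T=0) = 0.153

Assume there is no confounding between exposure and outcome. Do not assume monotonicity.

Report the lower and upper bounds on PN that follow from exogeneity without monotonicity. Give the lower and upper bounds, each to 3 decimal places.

Let p₁ = 0.82, p₀ = 0.153.
Under exogeneity alone the bounds on PN are max{0,(p₁−p₀)/p₁} ≤ PN ≤ min{1,(1−p₀)/p₁}.
  lower = (p₁ − p₀)/p₁ = 0.667 / 0.82 ≈ 0.8134
  upper = min{1, (1 − p₀)/p₁} = 0.847 / 0.82 ≈ 1.0329 → capped at 1

0.813 ≤ PN ≤ 1.000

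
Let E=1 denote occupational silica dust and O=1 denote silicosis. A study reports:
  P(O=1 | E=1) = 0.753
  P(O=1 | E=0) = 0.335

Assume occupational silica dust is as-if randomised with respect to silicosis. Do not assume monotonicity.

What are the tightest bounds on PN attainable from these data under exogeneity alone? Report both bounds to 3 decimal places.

Let p₁ = 0.753, p₀ = 0.335.
Under exogeneity alone the bounds on PN are max{0,(p₁−p₀)/p₁} ≤ PN ≤ min{1,(1−p₀)/p₁}.
  lower = (p₁ − p₀)/p₁ = 0.418 / 0.753 ≈ 0.5551
  upper = min{1, (1 − p₀)/p₁} = 0.665 / 0.753 ≈ 0.8831

0.555 ≤ PN ≤ 0.883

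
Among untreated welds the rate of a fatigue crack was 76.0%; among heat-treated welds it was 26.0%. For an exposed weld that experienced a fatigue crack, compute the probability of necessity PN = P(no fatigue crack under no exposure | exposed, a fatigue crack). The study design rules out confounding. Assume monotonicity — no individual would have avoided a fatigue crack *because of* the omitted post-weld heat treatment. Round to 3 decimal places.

PN ≈ 0.658

p₁ = 0.76, p₀ = 0.26.
Under exogeneity and monotonicity, PN = (p₁ − p₀) / p₁.
PN = (0.76 − 0.26) / 0.76 = 0.5 / 0.76 ≈ 0.6579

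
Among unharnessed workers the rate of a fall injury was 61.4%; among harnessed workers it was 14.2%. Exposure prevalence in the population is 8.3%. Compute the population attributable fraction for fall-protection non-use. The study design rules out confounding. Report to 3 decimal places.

p₁ = 0.614, p₀ = 0.142.
Overall risk P(Y=1) = π·p₁ + (1−π)·p₀ = 0.083×0.614 + 0.917×0.142 = 0.18118.
Under exogeneity, PAF = [P(Y=1) − p₀] / P(Y=1).
PAF = (0.18118 − 0.142) / 0.18118 ≈ 0.2162

PAF ≈ 0.216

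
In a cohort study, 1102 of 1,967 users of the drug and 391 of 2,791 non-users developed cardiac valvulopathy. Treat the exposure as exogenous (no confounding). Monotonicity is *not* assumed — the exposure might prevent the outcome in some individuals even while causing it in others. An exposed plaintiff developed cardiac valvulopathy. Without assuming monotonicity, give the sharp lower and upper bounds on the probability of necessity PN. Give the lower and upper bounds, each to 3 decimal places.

p₁ = P(outcome | exposed) = 1102/1967 = 0.56024
p₀ = P(outcome | unexposed) = 391/2791 = 0.14009
Under exogeneity alone the bounds on PN are max{0,(p₁−p₀)/p₁} ≤ PN ≤ min{1,(1−p₀)/p₁}.
  lower = (p₁ − p₀)/p₁ = 0.42015 / 0.56024 ≈ 0.7499
  upper = min{1, (1 − p₀)/p₁} = 0.85991 / 0.56024 ≈ 1.5349 → capped at 1

0.750 ≤ PN ≤ 1.000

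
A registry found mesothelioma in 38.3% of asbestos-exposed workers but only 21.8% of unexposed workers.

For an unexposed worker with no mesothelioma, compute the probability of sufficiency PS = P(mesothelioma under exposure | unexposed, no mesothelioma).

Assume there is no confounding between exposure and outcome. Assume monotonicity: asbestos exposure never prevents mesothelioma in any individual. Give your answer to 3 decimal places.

p₁ = 0.383, p₀ = 0.218.
Under exogeneity and monotonicity, PS = (p₁ − p₀) / (1 − p₀).
PS = (0.383 − 0.218) / (1 − 0.218) = 0.165 / 0.782 ≈ 0.2110

PS ≈ 0.211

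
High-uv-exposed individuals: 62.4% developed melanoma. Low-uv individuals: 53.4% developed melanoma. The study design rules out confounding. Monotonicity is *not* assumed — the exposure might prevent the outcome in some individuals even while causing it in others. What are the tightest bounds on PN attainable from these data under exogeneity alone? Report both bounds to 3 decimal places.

p₁ = 0.624, p₀ = 0.534.
Under exogeneity alone the bounds on PN are max{0,(p₁−p₀)/p₁} ≤ PN ≤ min{1,(1−p₀)/p₁}.
  lower = (p₁ − p₀)/p₁ = 0.09 / 0.624 ≈ 0.1442
  upper = min{1, (1 − p₀)/p₁} = 0.466 / 0.624 ≈ 0.7468

0.144 ≤ PN ≤ 0.747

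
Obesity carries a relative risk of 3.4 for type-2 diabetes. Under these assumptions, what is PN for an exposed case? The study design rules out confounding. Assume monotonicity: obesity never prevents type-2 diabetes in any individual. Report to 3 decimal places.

PN ≈ 0.706

Under exogeneity and monotonicity, PN = (RR − 1) / RR = 1 − 1/RR.
PN = (3.4 − 1) / 3.4 = 2.4 / 3.4 ≈ 0.7059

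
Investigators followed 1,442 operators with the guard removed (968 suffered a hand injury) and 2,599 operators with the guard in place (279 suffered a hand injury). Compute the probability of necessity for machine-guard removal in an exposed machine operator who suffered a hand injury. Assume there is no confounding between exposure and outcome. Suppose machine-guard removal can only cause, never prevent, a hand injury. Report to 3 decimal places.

p₁ = P(outcome | exposed) = 968/1442 = 0.67129
p₀ = P(outcome | unexposed) = 279/2599 = 0.10735
Under exogeneity and monotonicity, PN = (p₁ − p₀) / p₁.
PN = (0.67129 − 0.10735) / 0.67129 = 0.56394 / 0.67129 ≈ 0.8401

PN ≈ 0.840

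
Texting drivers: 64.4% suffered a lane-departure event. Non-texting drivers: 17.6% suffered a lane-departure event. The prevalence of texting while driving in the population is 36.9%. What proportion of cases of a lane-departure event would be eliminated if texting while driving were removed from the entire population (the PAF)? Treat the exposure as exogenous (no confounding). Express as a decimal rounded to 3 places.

PAF ≈ 0.495

p₁ = 0.644, p₀ = 0.176.
Overall risk P(Y=1) = π·p₁ + (1−π)·p₀ = 0.369×0.644 + 0.631×0.176 = 0.34869.
Under exogeneity, PAF = [P(Y=1) − p₀] / P(Y=1).
PAF = (0.34869 − 0.176) / 0.34869 ≈ 0.4953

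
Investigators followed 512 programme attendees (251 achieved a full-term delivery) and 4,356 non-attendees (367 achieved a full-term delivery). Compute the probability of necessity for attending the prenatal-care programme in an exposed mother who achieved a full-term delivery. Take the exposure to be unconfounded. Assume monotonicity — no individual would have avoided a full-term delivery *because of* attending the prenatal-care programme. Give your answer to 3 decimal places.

PN ≈ 0.828

p₁ = P(outcome | exposed) = 251/512 = 0.49023
p₀ = P(outcome | unexposed) = 367/4356 = 0.084252
Under exogeneity and monotonicity, PN = (p₁ − p₀) / p₁.
PN = (0.49023 − 0.084252) / 0.49023 = 0.40598 / 0.49023 ≈ 0.8281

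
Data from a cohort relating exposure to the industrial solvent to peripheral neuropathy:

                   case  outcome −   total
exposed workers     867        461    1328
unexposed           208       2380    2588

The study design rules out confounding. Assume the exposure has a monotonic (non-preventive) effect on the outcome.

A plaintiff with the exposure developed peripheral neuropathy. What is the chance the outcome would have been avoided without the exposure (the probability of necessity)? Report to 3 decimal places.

PN ≈ 0.877

p₁ = P(outcome | exposed) = 867/1328 = 0.65286
p₀ = P(outcome | unexposed) = 208/2588 = 0.080371
Under exogeneity and monotonicity, PN = (p₁ − p₀) / p₁.
PN = (0.65286 − 0.080371) / 0.65286 = 0.57249 / 0.65286 ≈ 0.8769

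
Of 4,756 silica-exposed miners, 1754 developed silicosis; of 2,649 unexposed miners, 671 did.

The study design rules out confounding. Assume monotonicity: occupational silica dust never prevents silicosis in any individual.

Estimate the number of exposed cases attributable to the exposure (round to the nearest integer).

p₁ = P(outcome | exposed) = 1754/4756 = 0.3688
p₀ = P(outcome | unexposed) = 671/2649 = 0.2533
PN = (p₁ − p₀)/p₁ = (0.3688 − 0.2533) / 0.3688 ≈ 0.31316.
Attributable cases ≈ PN × (exposed cases) = 0.31316 × 1754 ≈ 549.29.

about 549 cases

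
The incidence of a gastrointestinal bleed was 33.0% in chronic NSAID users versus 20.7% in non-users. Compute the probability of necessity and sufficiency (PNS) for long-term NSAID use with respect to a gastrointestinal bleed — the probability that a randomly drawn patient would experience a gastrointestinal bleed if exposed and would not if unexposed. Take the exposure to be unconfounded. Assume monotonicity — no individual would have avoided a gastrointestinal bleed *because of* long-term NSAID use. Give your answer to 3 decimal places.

PNS ≈ 0.123

p₁ = 0.33, p₀ = 0.207.
Under exogeneity and monotonicity, PNS = p₁ − p₀.
PNS = 0.33 − 0.207 = 0.123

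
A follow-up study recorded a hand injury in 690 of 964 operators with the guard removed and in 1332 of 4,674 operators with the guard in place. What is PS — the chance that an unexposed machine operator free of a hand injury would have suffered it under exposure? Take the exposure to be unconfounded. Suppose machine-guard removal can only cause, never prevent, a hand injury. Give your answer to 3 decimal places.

p₁ = P(outcome | exposed) = 690/964 = 0.71577
p₀ = P(outcome | unexposed) = 1332/4674 = 0.28498
Under exogeneity and monotonicity, PS = (p₁ − p₀) / (1 − p₀).
PS = (0.71577 − 0.28498) / (1 − 0.28498) = 0.43079 / 0.71502 ≈ 0.6025

PS ≈ 0.602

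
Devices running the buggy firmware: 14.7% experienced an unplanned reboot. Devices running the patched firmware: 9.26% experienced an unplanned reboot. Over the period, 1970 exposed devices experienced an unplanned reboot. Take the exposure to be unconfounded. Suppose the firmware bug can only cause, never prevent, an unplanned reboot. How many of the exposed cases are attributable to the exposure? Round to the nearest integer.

p₁ = 0.147, p₀ = 0.0926.
PN = (p₁ − p₀)/p₁ = (0.147 − 0.0926) / 0.147 ≈ 0.37007.
Attributable cases ≈ PN × (exposed cases) = 0.37007 × 1970 ≈ 729.03.

about 729 cases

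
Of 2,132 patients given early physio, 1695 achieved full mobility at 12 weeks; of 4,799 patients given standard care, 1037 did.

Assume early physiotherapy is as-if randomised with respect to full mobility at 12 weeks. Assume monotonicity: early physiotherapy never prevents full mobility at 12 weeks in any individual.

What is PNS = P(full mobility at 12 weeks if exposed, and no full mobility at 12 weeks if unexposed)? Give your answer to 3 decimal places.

PNS ≈ 0.579

p₁ = P(outcome | exposed) = 1695/2132 = 0.79503
p₀ = P(outcome | unexposed) = 1037/4799 = 0.21609
Under exogeneity and monotonicity, PNS = p₁ − p₀.
PNS = 0.79503 − 0.21609 = 0.57894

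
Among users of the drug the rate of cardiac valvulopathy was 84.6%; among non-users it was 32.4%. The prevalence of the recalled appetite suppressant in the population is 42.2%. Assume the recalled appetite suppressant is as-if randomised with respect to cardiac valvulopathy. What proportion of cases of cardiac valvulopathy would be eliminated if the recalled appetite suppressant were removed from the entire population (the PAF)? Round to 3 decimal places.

PAF ≈ 0.405

p₁ = 0.846, p₀ = 0.324.
Overall risk P(Y=1) = π·p₁ + (1−π)·p₀ = 0.422×0.846 + 0.578×0.324 = 0.54428.
Under exogeneity, PAF = [P(Y=1) − p₀] / P(Y=1).
PAF = (0.54428 − 0.324) / 0.54428 ≈ 0.4047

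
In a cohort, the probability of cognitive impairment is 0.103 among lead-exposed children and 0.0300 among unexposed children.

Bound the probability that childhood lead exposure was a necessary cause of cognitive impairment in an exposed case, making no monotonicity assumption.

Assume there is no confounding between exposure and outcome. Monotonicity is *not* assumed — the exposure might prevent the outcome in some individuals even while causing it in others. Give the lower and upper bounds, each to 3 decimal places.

0.709 ≤ PN ≤ 1.000

Let p₁ = 0.103, p₀ = 0.03.
Under exogeneity alone the bounds on PN are max{0,(p₁−p₀)/p₁} ≤ PN ≤ min{1,(1−p₀)/p₁}.
  lower = (p₁ − p₀)/p₁ = 0.073 / 0.103 ≈ 0.7087
  upper = min{1, (1 − p₀)/p₁} = 0.97 / 0.103 ≈ 9.4175 → capped at 1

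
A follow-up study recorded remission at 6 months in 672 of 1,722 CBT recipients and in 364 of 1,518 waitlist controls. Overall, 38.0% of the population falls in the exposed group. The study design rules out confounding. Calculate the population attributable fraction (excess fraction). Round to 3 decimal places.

PAF ≈ 0.193

p₁ = P(outcome | exposed) = 672/1722 = 0.39024
p₀ = P(outcome | unexposed) = 364/1518 = 0.23979
Overall risk P(Y=1) = π·p₁ + (1−π)·p₀ = 0.38×0.39024 + 0.62×0.23979 = 0.29696.
Under exogeneity, PAF = [P(Y=1) − p₀] / P(Y=1).
PAF = (0.29696 − 0.23979) / 0.29696 ≈ 0.1925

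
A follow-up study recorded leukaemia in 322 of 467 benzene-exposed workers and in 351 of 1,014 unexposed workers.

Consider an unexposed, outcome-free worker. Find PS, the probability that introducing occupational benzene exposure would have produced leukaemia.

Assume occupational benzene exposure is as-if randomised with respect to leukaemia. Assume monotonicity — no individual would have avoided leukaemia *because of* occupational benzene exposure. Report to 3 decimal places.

p₁ = P(outcome | exposed) = 322/467 = 0.68951
p₀ = P(outcome | unexposed) = 351/1014 = 0.34615
Under exogeneity and monotonicity, PS = (p₁ − p₀) / (1 − p₀).
PS = (0.68951 − 0.34615) / (1 − 0.34615) = 0.34335 / 0.65385 ≈ 0.5251

PS ≈ 0.525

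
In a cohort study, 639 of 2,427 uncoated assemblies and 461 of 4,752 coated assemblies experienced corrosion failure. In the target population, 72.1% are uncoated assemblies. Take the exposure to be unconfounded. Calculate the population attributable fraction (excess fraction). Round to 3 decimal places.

p₁ = P(outcome | exposed) = 639/2427 = 0.26329
p₀ = P(outcome | unexposed) = 461/4752 = 0.097012
Overall risk P(Y=1) = π·p₁ + (1−π)·p₀ = 0.721×0.26329 + 0.279×0.097012 = 0.2169.
Under exogeneity, PAF = [P(Y=1) − p₀] / P(Y=1).
PAF = (0.2169 − 0.097012) / 0.2169 ≈ 0.5527

PAF ≈ 0.553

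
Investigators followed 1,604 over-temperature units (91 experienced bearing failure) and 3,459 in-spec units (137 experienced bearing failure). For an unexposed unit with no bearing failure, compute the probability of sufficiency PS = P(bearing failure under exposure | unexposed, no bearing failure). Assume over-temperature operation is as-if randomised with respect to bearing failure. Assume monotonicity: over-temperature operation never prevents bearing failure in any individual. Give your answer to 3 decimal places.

p₁ = P(outcome | exposed) = 91/1604 = 0.056733
p₀ = P(outcome | unexposed) = 137/3459 = 0.039607
Under exogeneity and monotonicity, PS = (p₁ − p₀) / (1 − p₀).
PS = (0.056733 − 0.039607) / (1 − 0.039607) = 0.017126 / 0.96039 ≈ 0.0178

PS ≈ 0.018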